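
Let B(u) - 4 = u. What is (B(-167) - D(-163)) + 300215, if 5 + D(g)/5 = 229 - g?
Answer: 298117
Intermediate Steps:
B(u) = 4 + u
D(g) = 1120 - 5*g (D(g) = -25 + 5*(229 - g) = -25 + (1145 - 5*g) = 1120 - 5*g)
(B(-167) - D(-163)) + 300215 = ((4 - 167) - (1120 - 5*(-163))) + 300215 = (-163 - (1120 + 815)) + 300215 = (-163 - 1*1935) + 300215 = (-163 - 1935) + 300215 = -2098 + 300215 = 298117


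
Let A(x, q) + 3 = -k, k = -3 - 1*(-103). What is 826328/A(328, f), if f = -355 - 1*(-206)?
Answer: -826328/103 ≈ -8022.6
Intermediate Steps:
f = -149 (f = -355 + 206 = -149)
k = 100 (k = -3 + 103 = 100)
A(x, q) = -103 (A(x, q) = -3 - 1*100 = -3 - 100 = -103)
826328/A(328, f) = 826328/(-103) = 826328*(-1/103) = -826328/103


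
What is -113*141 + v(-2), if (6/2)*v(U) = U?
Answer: -47801/3 ≈ -15934.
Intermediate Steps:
v(U) = U/3
-113*141 + v(-2) = -113*141 + (⅓)*(-2) = -15933 - ⅔ = -47801/3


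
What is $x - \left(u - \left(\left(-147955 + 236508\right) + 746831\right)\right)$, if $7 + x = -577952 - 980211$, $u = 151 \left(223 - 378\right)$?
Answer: $-699381$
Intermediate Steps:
$u = -23405$ ($u = 151 \left(-155\right) = -23405$)
$x = -1558170$ ($x = -7 - 1558163 = -1558170$)
$x - \left(u - \left(\left(-147955 + 236508\right) + 746831\right)\right) = -1558170 - \left(-23405 - \left(\left(-147955 + 236508\right) + 746831\right)\right) = -1558170 - \left(-23405 - \left(88553 + 746831\right)\right) = -1558170 - \left(-23405 - 835384\right) = -1558170 - -858789 = -1558170 + 858789 = -699381$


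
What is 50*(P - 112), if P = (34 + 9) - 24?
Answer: -4650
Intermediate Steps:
P = 19 (P = 43 - 24 = 19)
50*(P - 112) = 50*(19 - 112) = 50*(-93) = -4650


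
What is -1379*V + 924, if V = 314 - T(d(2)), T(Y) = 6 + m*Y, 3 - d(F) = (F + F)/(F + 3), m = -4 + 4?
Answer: -423808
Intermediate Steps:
m = 0
d(F) = 3 - 2*F/(3 + F) (d(F) = 3 - (F + F)/(F + 3) = 3 - 2*F/(3 + F))
T(Y) = 6 (T(Y) = 6 + 0*Y = 6 + 0 = 6)
V = 308 (V = 314 - 1*6 = 314 - 6 = 308)
-1379*V + 924 = -1379*308 + 924 = -424732 + 924 = -423808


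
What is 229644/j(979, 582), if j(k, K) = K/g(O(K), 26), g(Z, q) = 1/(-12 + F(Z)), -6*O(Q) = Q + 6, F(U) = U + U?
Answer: -19137/10088 ≈ -1.8970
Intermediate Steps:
F(U) = 2*U
O(Q) = -1 - Q/6 (O(Q) = -(Q + 6)/6 = -(6 + Q)/6 = -1 - Q/6)
g(Z, q) = 1/(-12 + 2*Z)
j(k, K) = K*(-14 - K/3) (j(k, K) = K/((1/(2*(-6 + (-1 - K/6))))) = K/((1/(2*(-7 - K/6)))) = K*(-14 - K/3))
229644/j(979, 582) = 229644/((-⅓*582*(42 + 582))) = 229644/((-⅓*582*624)) = 229644/(-121056) = 229644*(-1/121056) = -19137/10088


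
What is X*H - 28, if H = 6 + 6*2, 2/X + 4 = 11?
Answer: -160/7 ≈ -22.857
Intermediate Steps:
X = 2/7 (X = 2/(-4 + 11) = 2/7 ≈ 0.28571)
H = 18 (H = 6 + 12 = 18)
X*H - 28 = (2/7)*18 - 28 = 36/7 - 28 = -160/7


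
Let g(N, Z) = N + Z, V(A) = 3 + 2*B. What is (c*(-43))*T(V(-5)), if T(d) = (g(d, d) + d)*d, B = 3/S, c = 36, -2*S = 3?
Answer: -4644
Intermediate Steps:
S = -3/2 (S = -½*3 = -3/2 ≈ -1.5000)
B = -2 (B = 3/(-3/2) = 3*(-⅔) = -2)
V(A) = -1 (V(A) = 3 + 2*(-2) = 3 - 4 = -1)
T(d) = 3*d² (T(d) = ((d + d) + d)*d = (2*d + d)*d = (3*d)*d = 3*d²)
(c*(-43))*T(V(-5)) = (36*(-43))*(3*(-1)²) = -4644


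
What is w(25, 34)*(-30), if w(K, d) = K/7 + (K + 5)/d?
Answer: -15900/119 ≈ -133.61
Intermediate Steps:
w(K, d) = K/7 + (5 + K)/d (w(K, d) = K*(1/7) + (5 + K)/d = K/7 + (5 + K)/d)
w(25, 34)*(-30) = ((5 + 25 + (1/7)*25*34)/34)*(-30) = ((5 + 25 + 850/7)/34)*(-30) = ((1/34)*(1060/7))*(-30) = (530/119)*(-30) = -15900/119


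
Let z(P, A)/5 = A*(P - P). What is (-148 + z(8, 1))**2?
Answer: 21904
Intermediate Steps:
z(P, A) = 0 (z(P, A) = 5*(A*(P - P)) = 5*(A*0) = 5*0 = 0)
(-148 + z(8, 1))**2 = (-148 + 0)**2 = (-148)**2 = 21904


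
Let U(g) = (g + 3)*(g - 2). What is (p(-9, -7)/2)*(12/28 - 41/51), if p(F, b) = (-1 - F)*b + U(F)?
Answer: -670/357 ≈ -1.8768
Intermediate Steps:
U(g) = (-2 + g)*(3 + g) (U(g) = (3 + g)*(-2 + g) = (-2 + g)*(3 + g))
p(F, b) = -6 + F + F² + b*(-1 - F) (p(F, b) = (-1 - F)*b + (-6 + F + F²) = b*(-1 - F) + (-6 + F + F²) = -6 + F + F² + b*(-1 - F))
(p(-9, -7)/2)*(12/28 - 41/51) = ((-6 - 9 + (-9)² - 1*(-7) - 1*(-9)*(-7))/2)*(12/28 - 41/51) = ((-6 - 9 + 81 + 7 - 63)/2)*(12*(1/28) - 41*1/51) = ((½)*10)*(3/7 - 41/51) = 5*(-134/357) = -670/357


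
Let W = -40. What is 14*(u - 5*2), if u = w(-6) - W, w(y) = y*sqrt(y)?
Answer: 420 - 84*I*sqrt(6) ≈ 420.0 - 205.76*I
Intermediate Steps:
w(y) = y**(3/2)
u = 40 - 6*I*sqrt(6) (u = (-6)**(3/2) - 1*(-40) = -6*I*sqrt(6) + 40 = 40 - 6*I*sqrt(6) ≈ 40.0 - 14.697*I)
14*(u - 5*2) = 14*((40 - 6*I*sqrt(6)) - 5*2) = 14*((40 - 6*I*sqrt(6)) - 10) = 14*(30 - 6*I*sqrt(6)) = 420 - 84*I*sqrt(6)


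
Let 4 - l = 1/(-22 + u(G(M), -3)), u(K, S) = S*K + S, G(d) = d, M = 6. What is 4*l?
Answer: 692/43 ≈ 16.093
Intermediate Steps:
u(K, S) = S + K*S (u(K, S) = K*S + S = S + K*S)
l = 173/43 (l = 4 - 1/(-22 - 3*(1 + 6)) = 4 - 1/(-22 - 3*7) = 4 - 1/(-22 - 21) = 4 - 1/(-43) = 4 - 1*(-1/43) = 4 + 1/43 = 173/43 ≈ 4.0233)
4*l = 4*(173/43) = 692/43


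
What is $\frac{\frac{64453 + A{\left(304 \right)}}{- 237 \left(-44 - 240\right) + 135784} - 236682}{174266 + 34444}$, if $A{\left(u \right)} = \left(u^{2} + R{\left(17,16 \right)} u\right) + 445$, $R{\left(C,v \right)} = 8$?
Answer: $- \frac{24034030499}{21193665660} \approx -1.134$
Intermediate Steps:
$A{\left(u \right)} = 445 + u^{2} + 8 u$ ($A{\left(u \right)} = \left(u^{2} + 8 u\right) + 445 = 445 + u^{2} + 8 u$)
$\frac{\frac{64453 + A{\left(304 \right)}}{- 237 \left(-44 - 240\right) + 135784} - 236682}{174266 + 34444} = \frac{\frac{64453 + \left(445 + 304^{2} + 8 \cdot 304\right)}{- 237 \left(-44 - 240\right) + 135784} - 236682}{174266 + 34444} = \frac{\frac{64453 + \left(445 + 92416 + 2432\right)}{\left(-237\right) \left(-284\right) + 135784} - 236682}{208710} = \left(\frac{64453 + 95293}{67308 + 135784} - 236682\right) \frac{1}{208710} = \left(\frac{159746}{203092} - 236682\right) \frac{1}{208710} = \left(159746 \cdot \frac{1}{203092} - 236682\right) \frac{1}{208710} = \left(\frac{79873}{101546} - 236682\right) \frac{1}{208710} = \left(- \frac{24034030499}{101546}\right) \frac{1}{208710} = - \frac{24034030499}{21193665660}$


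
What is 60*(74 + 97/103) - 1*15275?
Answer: -1110185/103 ≈ -10779.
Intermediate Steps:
60*(74 + 97/103) - 1*15275 = 60*(74 + 97*(1/103)) - 15275 = 60*(74 + 97/103) - 15275 = 60*(7719/103) - 15275 = 463140/103 - 15275 = -1110185/103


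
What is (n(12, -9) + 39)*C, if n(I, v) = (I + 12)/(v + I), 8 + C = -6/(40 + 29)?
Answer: -8742/23 ≈ -380.09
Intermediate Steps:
C = -186/23 (C = -8 - 6/(40 + 29) = -8 - 6/69 = -8 + (1/69)*(-6) = -8 - 2/23 = -186/23 ≈ -8.0870)
n(I, v) = (12 + I)/(I + v)
(n(12, -9) + 39)*C = ((12 + 12)/(12 - 9) + 39)*(-186/23) = (24/3 + 39)*(-186/23) = ((⅓)*24 + 39)*(-186/23) = (8 + 39)*(-186/23) = 47*(-186/23) = -8742/23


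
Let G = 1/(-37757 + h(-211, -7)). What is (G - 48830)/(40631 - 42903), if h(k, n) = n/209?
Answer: 385328272809/17928851840 ≈ 21.492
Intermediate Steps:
h(k, n) = n/209 (h(k, n) = n*(1/209) = n/209)
G = -209/7891220 (G = 1/(-37757 + (1/209)*(-7)) = 1/(-37757 - 7/209) = 1/(-7891220/209) = -209/7891220 ≈ -2.6485e-5)
(G - 48830)/(40631 - 42903) = (-209/7891220 - 48830)/(40631 - 42903) = -385328272809/7891220/(-2272) = -385328272809/7891220*(-1/2272) = 385328272809/17928851840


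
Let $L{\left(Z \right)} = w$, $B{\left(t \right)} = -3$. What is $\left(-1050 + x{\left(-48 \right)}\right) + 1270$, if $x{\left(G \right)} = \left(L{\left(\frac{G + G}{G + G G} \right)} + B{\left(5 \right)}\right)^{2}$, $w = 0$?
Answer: $229$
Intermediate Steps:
$L{\left(Z \right)} = 0$
$x{\left(G \right)} = 9$ ($x{\left(G \right)} = \left(0 - 3\right)^{2} = \left(-3\right)^{2} = 9$)
$\left(-1050 + x{\left(-48 \right)}\right) + 1270 = \left(-1050 + 9\right) + 1270 = -1041 + 1270 = 229$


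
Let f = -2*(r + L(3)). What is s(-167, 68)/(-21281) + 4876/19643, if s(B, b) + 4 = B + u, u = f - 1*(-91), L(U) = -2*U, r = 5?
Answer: 8099870/32155591 ≈ 0.25190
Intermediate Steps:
f = 2 (f = -2*(5 - 2*3) = -2*(5 - 6) = -2*(-1) = 2)
u = 93 (u = 2 - 1*(-91) = 2 + 91 = 93)
s(B, b) = 89 + B (s(B, b) = -4 + (B + 93) = -4 + (93 + B) = 89 + B)
s(-167, 68)/(-21281) + 4876/19643 = (89 - 167)/(-21281) + 4876/19643 = -78*(-1/21281) + 4876*(1/19643) = 6/1637 + 4876/19643 = 8099870/32155591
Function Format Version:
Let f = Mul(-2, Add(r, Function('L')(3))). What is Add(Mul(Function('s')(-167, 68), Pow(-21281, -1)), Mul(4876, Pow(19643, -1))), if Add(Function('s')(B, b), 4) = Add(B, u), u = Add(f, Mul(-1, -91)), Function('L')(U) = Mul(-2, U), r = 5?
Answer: Rational(8099870, 32155591) ≈ 0.25190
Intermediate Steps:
f = 2 (f = Mul(-2, Add(5, Mul(-2, 3))) = Mul(-2, Add(5, -6)) = Mul(-2, -1) = 2)
u = 93 (u = Add(2, Mul(-1, -91)) = Add(2, 91) = 93)
Function('s')(B, b) = Add(89, B) (Function('s')(B, b) = Add(-4, Add(B, 93)) = Add(-4, Add(93, B)) = Add(89, B))
Add(Mul(Function('s')(-167, 68), Pow(-21281, -1)), Mul(4876, Pow(19643, -1))) = Add(Mul(Add(89, -167), Pow(-21281, -1)), Mul(4876, Pow(19643, -1))) = Add(Mul(-78, Rational(-1, 21281)), Mul(4876, Rational(1, 19643))) = Add(Rational(6, 1637), Rational(4876, 19643)) = Rational(8099870, 32155591)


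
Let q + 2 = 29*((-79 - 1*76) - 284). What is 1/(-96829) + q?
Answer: -1232923658/96829 ≈ -12733.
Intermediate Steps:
q = -12733 (q = -2 + 29*((-79 - 1*76) - 284) = -2 + 29*((-79 - 76) - 284) = -2 + 29*(-155 - 284) = -2 + 29*(-439) = -2 - 12731 = -12733)
1/(-96829) + q = 1/(-96829) - 12733 = -1/96829 - 12733 = -1232923658/96829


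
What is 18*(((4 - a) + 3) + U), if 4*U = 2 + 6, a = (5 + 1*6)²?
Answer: -2016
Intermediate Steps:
a = 121 (a = (5 + 6)² = 11² = 121)
U = 2 (U = (2 + 6)/4 = (¼)*8 = 2)
18*(((4 - a) + 3) + U) = 18*(((4 - 1*121) + 3) + 2) = 18*(((4 - 121) + 3) + 2) = 18*((-117 + 3) + 2) = 18*(-114 + 2) = 18*(-112) = -2016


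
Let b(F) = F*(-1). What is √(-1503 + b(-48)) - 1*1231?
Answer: -1231 + I*√1455 ≈ -1231.0 + 38.144*I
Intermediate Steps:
b(F) = -F
√(-1503 + b(-48)) - 1*1231 = √(-1503 - 1*(-48)) - 1*1231 = √(-1503 + 48) - 1231 = √(-1455) - 1231 = I*√1455 - 1231 = -1231 + I*√1455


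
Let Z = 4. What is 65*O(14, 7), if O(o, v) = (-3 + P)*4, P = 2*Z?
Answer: 1300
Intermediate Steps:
P = 8 (P = 2*4 = 8)
O(o, v) = 20 (O(o, v) = (-3 + 8)*4 = 5*4 = 20)
65*O(14, 7) = 65*20 = 1300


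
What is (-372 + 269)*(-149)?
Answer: 15347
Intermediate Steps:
(-372 + 269)*(-149) = -103*(-149) = 15347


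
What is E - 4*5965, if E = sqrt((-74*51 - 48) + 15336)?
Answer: -23860 + sqrt(11514) ≈ -23753.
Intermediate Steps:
E = sqrt(11514) (E = sqrt((-3774 - 48) + 15336) = sqrt(-3822 + 15336) = sqrt(11514) ≈ 107.30)
E - 4*5965 = sqrt(11514) - 4*5965 = sqrt(11514) - 1*23860 = sqrt(11514) - 23860 = -23860 + sqrt(11514)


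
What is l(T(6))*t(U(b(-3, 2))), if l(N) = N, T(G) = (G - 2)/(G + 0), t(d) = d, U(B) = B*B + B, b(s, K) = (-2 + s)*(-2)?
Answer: 220/3 ≈ 73.333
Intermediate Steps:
b(s, K) = 4 - 2*s
U(B) = B + B² (U(B) = B² + B = B + B²)
T(G) = (-2 + G)/G
l(T(6))*t(U(b(-3, 2))) = ((-2 + 6)/6)*((4 - 2*(-3))*(1 + (4 - 2*(-3)))) = ((⅙)*4)*((4 + 6)*(1 + (4 + 6))) = 2*(10*(1 + 10))/3 = 2*(10*11)/3 = (⅔)*110 = 220/3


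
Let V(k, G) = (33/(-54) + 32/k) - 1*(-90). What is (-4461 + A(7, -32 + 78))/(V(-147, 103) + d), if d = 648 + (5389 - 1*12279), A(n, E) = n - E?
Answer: 793800/1085359 ≈ 0.73137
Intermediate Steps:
d = -6242 (d = 648 + (5389 - 12279) = 648 - 6890 = -6242)
V(k, G) = 1609/18 + 32/k (V(k, G) = (33*(-1/54) + 32/k) + 90 = (-11/18 + 32/k) + 90 = 1609/18 + 32/k)
(-4461 + A(7, -32 + 78))/(V(-147, 103) + d) = (-4461 + (7 - (-32 + 78)))/((1609/18 + 32/(-147)) - 6242) = (-4461 + (7 - 1*46))/((1609/18 + 32*(-1/147)) - 6242) = (-4461 + (7 - 46))/((1609/18 - 32/147) - 6242) = (-4461 - 39)/(78649/882 - 6242) = -4500/(-5426795/882) = -4500*(-882/5426795) = 793800/1085359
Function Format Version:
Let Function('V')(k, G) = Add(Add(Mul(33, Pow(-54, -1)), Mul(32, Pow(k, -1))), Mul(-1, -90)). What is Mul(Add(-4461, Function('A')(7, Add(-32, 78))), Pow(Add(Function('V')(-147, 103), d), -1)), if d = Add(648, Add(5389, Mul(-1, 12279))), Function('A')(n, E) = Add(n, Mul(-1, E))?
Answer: Rational(793800, 1085359) ≈ 0.73137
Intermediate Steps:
d = -6242 (d = Add(648, Add(5389, -12279)) = Add(648, -6890) = -6242)
Function('V')(k, G) = Add(Rational(1609, 18), Mul(32, Pow(k, -1))) (Function('V')(k, G) = Add(Add(Mul(33, Rational(-1, 54)), Mul(32, Pow(k, -1))), 90) = Add(Add(Rational(-11, 18), Mul(32, Pow(k, -1))), 90) = Add(Rational(1609, 18), Mul(32, Pow(k, -1))))
Mul(Add(-4461, Function('A')(7, Add(-32, 78))), Pow(Add(Function('V')(-147, 103), d), -1)) = Mul(Add(-4461, Add(7, Mul(-1, Add(-32, 78)))), Pow(Add(Add(Rational(1609, 18), Mul(32, Pow(-147, -1))), -6242), -1)) = Mul(Add(-4461, Add(7, Mul(-1, 46))), Pow(Add(Add(Rational(1609, 18), Mul(32, Rational(-1, 147))), -6242), -1)) = Mul(Add(-4461, Add(7, -46)), Pow(Add(Add(Rational(1609, 18), Rational(-32, 147)), -6242), -1)) = Mul(Add(-4461, -39), Pow(Add(Rational(78649, 882), -6242), -1)) = Mul(-4500, Pow(Rational(-5426795, 882), -1)) = Mul(-4500, Rational(-882, 5426795)) = Rational(793800, 1085359)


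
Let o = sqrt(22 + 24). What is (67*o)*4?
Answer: 268*sqrt(46) ≈ 1817.7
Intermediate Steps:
o = sqrt(46) ≈ 6.7823
(67*o)*4 = (67*sqrt(46))*4 = 268*sqrt(46)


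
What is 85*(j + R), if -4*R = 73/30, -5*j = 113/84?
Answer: -12529/168 ≈ -74.577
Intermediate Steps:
j = -113/420 (j = -113/(5*84) = -⅕*113/84 = -113/420 ≈ -0.26905)
R = -73/120 (R = -73/(4*30) = -¼*73/30 = -73/120 ≈ -0.60833)
85*(j + R) = 85*(-113/420 - 73/120) = 85*(-737/840) = -12529/168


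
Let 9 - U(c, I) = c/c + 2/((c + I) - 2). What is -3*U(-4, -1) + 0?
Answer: -174/7 ≈ -24.857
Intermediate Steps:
U(c, I) = 8 - 2/(-2 + I + c) (U(c, I) = 9 - (c/c + 2/((c + I) - 2)) = 9 - (1 + 2/((I + c) - 2)) = 9 - (1 + 2/(-2 + I + c)) = 9 + (-1 - 2/(-2 + I + c)) = 8 - 2/(-2 + I + c))
-3*U(-4, -1) + 0 = -6*(-9 + 4*(-1) + 4*(-4))/(-2 - 1 - 4) + 0 = -6*(-9 - 4 - 16)/(-7) + 0 = -6*(-1)*(-29)/7 + 0 = -3*58/7 + 0 = -174/7 + 0 = -174/7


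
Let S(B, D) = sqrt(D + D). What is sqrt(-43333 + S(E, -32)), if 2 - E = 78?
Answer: sqrt(-43333 + 8*I) ≈ 0.019 + 208.17*I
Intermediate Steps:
E = -76 (E = 2 - 1*78 = 2 - 78 = -76)
S(B, D) = sqrt(2)*sqrt(D) (S(B, D) = sqrt(2*D) = sqrt(2)*sqrt(D))
sqrt(-43333 + S(E, -32)) = sqrt(-43333 + sqrt(2)*sqrt(-32)) = sqrt(-43333 + sqrt(2)*(4*I*sqrt(2))) = sqrt(-43333 + 8*I)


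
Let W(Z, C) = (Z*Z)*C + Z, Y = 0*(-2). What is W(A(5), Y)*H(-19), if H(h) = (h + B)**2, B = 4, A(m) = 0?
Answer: 0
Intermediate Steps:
Y = 0
W(Z, C) = Z + C*Z**2 (W(Z, C) = Z**2*C + Z = C*Z**2 + Z = Z + C*Z**2)
H(h) = (4 + h)**2 (H(h) = (h + 4)**2 = (4 + h)**2)
W(A(5), Y)*H(-19) = (0*(1 + 0*0))*(4 - 19)**2 = (0*(1 + 0))*(-15)**2 = (0*1)*225 = 0*225 = 0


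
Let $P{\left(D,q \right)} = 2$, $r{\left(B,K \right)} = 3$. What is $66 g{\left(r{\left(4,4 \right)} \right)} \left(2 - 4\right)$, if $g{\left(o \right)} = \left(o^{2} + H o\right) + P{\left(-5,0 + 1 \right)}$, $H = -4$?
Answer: $132$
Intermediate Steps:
$g{\left(o \right)} = 2 + o^{2} - 4 o$ ($g{\left(o \right)} = \left(o^{2} - 4 o\right) + 2 = 2 + o^{2} - 4 o$)
$66 g{\left(r{\left(4,4 \right)} \right)} \left(2 - 4\right) = 66 \left(2 + 3^{2} - 12\right) \left(2 - 4\right) = 66 \left(2 + 9 - 12\right) \left(-2\right) = 66 \left(\left(-1\right) \left(-2\right)\right) = 66 \cdot 2 = 132$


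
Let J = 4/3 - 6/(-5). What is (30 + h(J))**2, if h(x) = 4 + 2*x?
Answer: 343396/225 ≈ 1526.2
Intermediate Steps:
J = 38/15 (J = 4*(1/3) - 6*(-1/5) = 4/3 + 6/5 = 38/15 ≈ 2.5333)
(30 + h(J))**2 = (30 + (4 + 2*(38/15)))**2 = (30 + (4 + 76/15))**2 = (30 + 136/15)**2 = (586/15)**2 = 343396/225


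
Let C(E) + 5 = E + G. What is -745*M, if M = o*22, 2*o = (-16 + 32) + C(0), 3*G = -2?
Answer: -254045/3 ≈ -84682.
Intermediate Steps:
G = -⅔ (G = (⅓)*(-2) = -⅔ ≈ -0.66667)
C(E) = -17/3 + E (C(E) = -5 + (E - ⅔) = -5 + (-⅔ + E) = -17/3 + E)
o = 31/6 (o = ((-16 + 32) + (-17/3 + 0))/2 = (16 - 17/3)/2 = (½)*(31/3) = 31/6 ≈ 5.1667)
M = 341/3 (M = (31/6)*22 = 341/3 ≈ 113.67)
-745*M = -745*341/3 = -254045/3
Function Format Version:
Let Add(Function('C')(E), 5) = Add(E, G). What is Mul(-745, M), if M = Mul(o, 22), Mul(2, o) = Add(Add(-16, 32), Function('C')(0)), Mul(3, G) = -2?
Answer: Rational(-254045, 3) ≈ -84682.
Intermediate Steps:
G = Rational(-2, 3) (G = Mul(Rational(1, 3), -2) = Rational(-2, 3) ≈ -0.66667)
Function('C')(E) = Add(Rational(-17, 3), E) (Function('C')(E) = Add(-5, Add(E, Rational(-2, 3))) = Add(-5, Add(Rational(-2, 3), E)) = Add(Rational(-17, 3), E))
o = Rational(31, 6) (o = Mul(Rational(1, 2), Add(Add(-16, 32), Add(Rational(-17, 3), 0))) = Mul(Rational(1, 2), Add(16, Rational(-17, 3))) = Mul(Rational(1, 2), Rational(31, 3)) = Rational(31, 6) ≈ 5.1667)
M = Rational(341, 3) (M = Mul(Rational(31, 6), 22) = Rational(341, 3) ≈ 113.67)
Mul(-745, M) = Mul(-745, Rational(341, 3)) = Rational(-254045, 3)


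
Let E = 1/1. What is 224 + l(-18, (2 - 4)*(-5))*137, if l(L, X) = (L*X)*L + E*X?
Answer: 445474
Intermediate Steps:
E = 1
l(L, X) = X + X*L**2 (l(L, X) = (L*X)*L + 1*X = X*L**2 + X = X + X*L**2)
224 + l(-18, (2 - 4)*(-5))*137 = 224 + (((2 - 4)*(-5))*(1 + (-18)**2))*137 = 224 + ((-2*(-5))*(1 + 324))*137 = 224 + (10*325)*137 = 224 + 3250*137 = 224 + 445250 = 445474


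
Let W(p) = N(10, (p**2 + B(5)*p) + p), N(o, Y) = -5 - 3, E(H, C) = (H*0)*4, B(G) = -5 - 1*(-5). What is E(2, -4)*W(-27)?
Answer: 0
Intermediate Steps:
B(G) = 0 (B(G) = -5 + 5 = 0)
E(H, C) = 0 (E(H, C) = 0*4 = 0)
N(o, Y) = -8
W(p) = -8
E(2, -4)*W(-27) = 0*(-8) = 0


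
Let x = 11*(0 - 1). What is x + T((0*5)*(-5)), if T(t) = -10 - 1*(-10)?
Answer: -11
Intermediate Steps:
T(t) = 0 (T(t) = -10 + 10 = 0)
x = -11 (x = 11*(-1) = -11)
x + T((0*5)*(-5)) = -11 + 0 = -11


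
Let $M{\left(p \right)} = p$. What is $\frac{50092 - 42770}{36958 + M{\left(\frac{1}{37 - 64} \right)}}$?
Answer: $\frac{197694}{997865} \approx 0.19812$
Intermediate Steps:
$\frac{50092 - 42770}{36958 + M{\left(\frac{1}{37 - 64} \right)}} = \frac{50092 - 42770}{36958 + \frac{1}{37 - 64}} = \frac{7322}{36958 + \frac{1}{37 - 64}} = \frac{7322}{36958 + \frac{1}{-27}} = \frac{7322}{36958 - \frac{1}{27}} = \frac{7322}{\frac{997865}{27}} = 7322 \cdot \frac{27}{997865} = \frac{197694}{997865}$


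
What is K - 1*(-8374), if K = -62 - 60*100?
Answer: 2312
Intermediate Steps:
K = -6062 (K = -62 - 6000 = -6062)
K - 1*(-8374) = -6062 - 1*(-8374) = -6062 + 8374 = 2312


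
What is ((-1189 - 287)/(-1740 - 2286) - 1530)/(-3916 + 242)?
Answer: 513192/1232627 ≈ 0.41634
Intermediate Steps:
((-1189 - 287)/(-1740 - 2286) - 1530)/(-3916 + 242) = (-1476/(-4026) - 1530)/(-3674) = (-1476*(-1/4026) - 1530)*(-1/3674) = (246/671 - 1530)*(-1/3674) = -1026384/671*(-1/3674) = 513192/1232627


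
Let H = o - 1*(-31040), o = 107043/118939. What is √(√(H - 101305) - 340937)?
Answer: √(-4823060402260577 + 475756*I*√62124380474918)/118939 ≈ 0.22699 + 583.9*I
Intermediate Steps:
o = 107043/118939 (o = 107043*(1/118939) = 107043/118939 ≈ 0.89998)
H = 3691973603/118939 (H = 107043/118939 - 1*(-31040) = 107043/118939 + 31040 = 3691973603/118939 ≈ 31041.)
√(√(H - 101305) - 340937) = √(√(3691973603/118939 - 101305) - 340937) = √(√(-8357141792/118939) - 340937) = √(4*I*√62124380474918/118939 - 340937) = √(-340937 + 4*I*√62124380474918/118939)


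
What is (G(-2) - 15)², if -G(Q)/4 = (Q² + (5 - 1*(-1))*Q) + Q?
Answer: 625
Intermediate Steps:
G(Q) = -28*Q - 4*Q² (G(Q) = -4*((Q² + (5 - 1*(-1))*Q) + Q) = -4*((Q² + (5 + 1)*Q) + Q) = -4*((Q² + 6*Q) + Q) = -4*(Q² + 7*Q) = -28*Q - 4*Q²)
(G(-2) - 15)² = (-4*(-2)*(7 - 2) - 15)² = (-4*(-2)*5 - 15)² = (40 - 15)² = 25² = 625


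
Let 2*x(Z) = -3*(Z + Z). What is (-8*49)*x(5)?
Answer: 5880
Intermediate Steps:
x(Z) = -3*Z (x(Z) = (-3*(Z + Z))/2 = (-6*Z)/2 = -3*Z)
(-8*49)*x(5) = (-8*49)*(-3*5) = -392*(-15) = 5880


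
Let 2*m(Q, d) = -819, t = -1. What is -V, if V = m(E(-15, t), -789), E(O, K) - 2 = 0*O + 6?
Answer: 819/2 ≈ 409.50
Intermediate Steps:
E(O, K) = 8 (E(O, K) = 2 + (0*O + 6) = 2 + (0 + 6) = 2 + 6 = 8)
m(Q, d) = -819/2 (m(Q, d) = (½)*(-819) = -819/2)
V = -819/2 ≈ -409.50
-V = -1*(-819/2) = 819/2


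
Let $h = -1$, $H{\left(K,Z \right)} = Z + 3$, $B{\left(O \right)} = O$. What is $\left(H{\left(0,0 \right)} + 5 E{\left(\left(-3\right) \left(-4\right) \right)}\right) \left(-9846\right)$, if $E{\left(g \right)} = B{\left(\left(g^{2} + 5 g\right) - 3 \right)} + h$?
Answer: $-9875538$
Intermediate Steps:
$H{\left(K,Z \right)} = 3 + Z$
$E{\left(g \right)} = -4 + g^{2} + 5 g$ ($E{\left(g \right)} = \left(\left(g^{2} + 5 g\right) - 3\right) - 1 = \left(-3 + g^{2} + 5 g\right) - 1 = -4 + g^{2} + 5 g$)
$\left(H{\left(0,0 \right)} + 5 E{\left(\left(-3\right) \left(-4\right) \right)}\right) \left(-9846\right) = \left(\left(3 + 0\right) + 5 \left(-4 + \left(\left(-3\right) \left(-4\right)\right)^{2} + 5 \left(\left(-3\right) \left(-4\right)\right)\right)\right) \left(-9846\right) = \left(3 + 5 \left(-4 + 12^{2} + 5 \cdot 12\right)\right) \left(-9846\right) = \left(3 + 5 \left(-4 + 144 + 60\right)\right) \left(-9846\right) = \left(3 + 5 \cdot 200\right) \left(-9846\right) = \left(3 + 1000\right) \left(-9846\right) = 1003 \left(-9846\right) = -9875538$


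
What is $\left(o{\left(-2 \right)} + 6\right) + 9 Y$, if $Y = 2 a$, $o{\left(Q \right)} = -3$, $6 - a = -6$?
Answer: $219$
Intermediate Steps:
$a = 12$ ($a = 6 - -6 = 6 + 6 = 12$)
$Y = 24$ ($Y = 2 \cdot 12 = 24$)
$\left(o{\left(-2 \right)} + 6\right) + 9 Y = \left(-3 + 6\right) + 9 \cdot 24 = 3 + 216 = 219$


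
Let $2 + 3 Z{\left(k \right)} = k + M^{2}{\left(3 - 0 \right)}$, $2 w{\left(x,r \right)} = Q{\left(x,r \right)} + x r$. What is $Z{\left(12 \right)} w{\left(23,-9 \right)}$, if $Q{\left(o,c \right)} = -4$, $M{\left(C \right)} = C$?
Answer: $- \frac{4009}{6} \approx -668.17$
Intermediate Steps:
$w{\left(x,r \right)} = -2 + \frac{r x}{2}$ ($w{\left(x,r \right)} = \frac{-4 + x r}{2} = \frac{-4 + r x}{2} = -2 + \frac{r x}{2}$)
$Z{\left(k \right)} = \frac{7}{3} + \frac{k}{3}$ ($Z{\left(k \right)} = - \frac{2}{3} + \frac{k + \left(3 - 0\right)^{2}}{3} = - \frac{2}{3} + \frac{k + \left(3 + 0\right)^{2}}{3} = - \frac{2}{3} + \frac{k + 3^{2}}{3} = - \frac{2}{3} + \frac{k + 9}{3} = - \frac{2}{3} + \frac{9 + k}{3} = - \frac{2}{3} + \left(3 + \frac{k}{3}\right) = \frac{7}{3} + \frac{k}{3}$)
$Z{\left(12 \right)} w{\left(23,-9 \right)} = \left(\frac{7}{3} + \frac{1}{3} \cdot 12\right) \left(-2 + \frac{1}{2} \left(-9\right) 23\right) = \left(\frac{7}{3} + 4\right) \left(-2 - \frac{207}{2}\right) = \frac{19}{3} \left(- \frac{211}{2}\right) = - \frac{4009}{6}$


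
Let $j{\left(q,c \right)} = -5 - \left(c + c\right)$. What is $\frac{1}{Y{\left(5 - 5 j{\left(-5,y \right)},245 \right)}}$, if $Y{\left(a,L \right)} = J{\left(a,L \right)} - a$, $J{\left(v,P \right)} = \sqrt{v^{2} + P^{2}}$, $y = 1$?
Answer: $\frac{8}{12005} + \frac{\sqrt{2465}}{12005} \approx 0.0048021$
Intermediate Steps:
$J{\left(v,P \right)} = \sqrt{P^{2} + v^{2}}$
$j{\left(q,c \right)} = -5 - 2 c$
$Y{\left(a,L \right)} = \sqrt{L^{2} + a^{2}} - a$
$\frac{1}{Y{\left(5 - 5 j{\left(-5,y \right)},245 \right)}} = \frac{1}{\sqrt{245^{2} + \left(5 - 5 \left(-5 - 2\right)\right)^{2}} - \left(5 - 5 \left(-5 - 2\right)\right)} = \frac{1}{\sqrt{60025 + \left(5 - 5 \left(-5 - 2\right)\right)^{2}} - \left(5 - 5 \left(-5 - 2\right)\right)} = \frac{1}{\sqrt{60025 + \left(5 - -35\right)^{2}} - \left(5 - -35\right)} = \frac{1}{\sqrt{60025 + \left(5 + 35\right)^{2}} - \left(5 + 35\right)} = \frac{1}{\sqrt{60025 + 40^{2}} - 40} = \frac{1}{\sqrt{60025 + 1600} - 40} = \frac{1}{\sqrt{61625} - 40} = \frac{1}{5 \sqrt{2465} - 40} = \frac{1}{-40 + 5 \sqrt{2465}}$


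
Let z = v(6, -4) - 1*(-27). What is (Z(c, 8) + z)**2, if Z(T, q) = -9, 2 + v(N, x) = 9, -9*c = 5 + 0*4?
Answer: 625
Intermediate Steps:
c = -5/9 (c = -(5 + 0*4)/9 = -(5 + 0)/9 = -1/9*5 = -5/9 ≈ -0.55556)
v(N, x) = 7 (v(N, x) = -2 + 9 = 7)
z = 34 (z = 7 - 1*(-27) = 7 + 27 = 34)
(Z(c, 8) + z)**2 = (-9 + 34)**2 = 25**2 = 625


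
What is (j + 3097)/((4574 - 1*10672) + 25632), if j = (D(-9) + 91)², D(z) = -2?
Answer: 5509/9767 ≈ 0.56404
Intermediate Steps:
j = 7921 (j = (-2 + 91)² = 89² = 7921)
(j + 3097)/((4574 - 1*10672) + 25632) = (7921 + 3097)/((4574 - 1*10672) + 25632) = 11018/((4574 - 10672) + 25632) = 11018/(-6098 + 25632) = 11018/19534 = 11018*(1/19534) = 5509/9767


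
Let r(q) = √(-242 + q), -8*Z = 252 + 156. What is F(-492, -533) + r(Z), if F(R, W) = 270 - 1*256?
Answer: 14 + I*√293 ≈ 14.0 + 17.117*I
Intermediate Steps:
F(R, W) = 14 (F(R, W) = 270 - 256 = 14)
Z = -51 (Z = -(252 + 156)/8 = -⅛*408 = -51)
F(-492, -533) + r(Z) = 14 + √(-242 - 51) = 14 + √(-293) = 14 + I*√293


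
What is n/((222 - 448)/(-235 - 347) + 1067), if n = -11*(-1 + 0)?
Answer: 3201/310610 ≈ 0.010306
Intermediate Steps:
n = 11 (n = -11*(-1) = 11)
n/((222 - 448)/(-235 - 347) + 1067) = 11/((222 - 448)/(-235 - 347) + 1067) = 11/(-226/(-582) + 1067) = 11/(-226*(-1/582) + 1067) = 11/(113/291 + 1067) = 11/(310610/291) = 11*(291/310610) = 3201/310610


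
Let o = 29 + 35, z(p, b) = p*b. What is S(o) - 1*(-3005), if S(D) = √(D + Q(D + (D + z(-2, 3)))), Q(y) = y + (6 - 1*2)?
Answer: 3005 + √190 ≈ 3018.8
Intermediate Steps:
z(p, b) = b*p
o = 64
Q(y) = 4 + y (Q(y) = y + (6 - 2) = y + 4 = 4 + y)
S(D) = √(-2 + 3*D) (S(D) = √(D + (4 + (D + (D + 3*(-2))))) = √(D + (4 + (D + (D - 6)))) = √(D + (4 + (D + (-6 + D)))) = √(D + (4 + (-6 + 2*D))) = √(D + (-2 + 2*D)) = √(-2 + 3*D))
S(o) - 1*(-3005) = √(-2 + 3*64) - 1*(-3005) = √(-2 + 192) + 3005 = √190 + 3005 = 3005 + √190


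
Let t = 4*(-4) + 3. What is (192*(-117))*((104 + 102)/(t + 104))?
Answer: -355968/7 ≈ -50853.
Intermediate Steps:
t = -13 (t = -16 + 3 = -13)
(192*(-117))*((104 + 102)/(t + 104)) = (192*(-117))*((104 + 102)/(-13 + 104)) = -4627584/91 = -22464*206/91 = -355968/7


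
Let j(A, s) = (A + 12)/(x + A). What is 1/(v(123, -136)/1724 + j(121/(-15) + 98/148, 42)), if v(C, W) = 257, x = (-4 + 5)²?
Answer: -12255916/6967111 ≈ -1.7591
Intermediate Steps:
x = 1 (x = 1² = 1)
j(A, s) = (12 + A)/(1 + A) (j(A, s) = (A + 12)/(1 + A) = (12 + A)/(1 + A))
1/(v(123, -136)/1724 + j(121/(-15) + 98/148, 42)) = 1/(257/1724 + (12 + (121/(-15) + 98/148))/(1 + (121/(-15) + 98/148))) = 1/(257*(1/1724) + (12 + (121*(-1/15) + 98*(1/148)))/(1 + (121*(-1/15) + 98*(1/148)))) = 1/(257/1724 + (12 + (-121/15 + 49/74))/(1 + (-121/15 + 49/74))) = 1/(257/1724 + (12 - 8219/1110)/(1 - 8219/1110)) = 1/(257/1724 + (5101/1110)/(-7109/1110)) = 1/(257/1724 - 1110/7109*5101/1110) = 1/(257/1724 - 5101/7109) = 1/(-6967111/12255916) = -12255916/6967111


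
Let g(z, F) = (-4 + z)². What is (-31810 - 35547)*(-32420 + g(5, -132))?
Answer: 2183646583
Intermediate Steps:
(-31810 - 35547)*(-32420 + g(5, -132)) = (-31810 - 35547)*(-32420 + (-4 + 5)²) = -67357*(-32420 + 1²) = -67357*(-32420 + 1) = -67357*(-32419) = 2183646583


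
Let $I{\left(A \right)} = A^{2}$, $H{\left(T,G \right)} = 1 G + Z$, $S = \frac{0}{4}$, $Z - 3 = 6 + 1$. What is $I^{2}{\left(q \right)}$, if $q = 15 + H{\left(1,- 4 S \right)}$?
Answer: $390625$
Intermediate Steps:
$Z = 10$ ($Z = 3 + \left(6 + 1\right) = 3 + 7 = 10$)
$S = 0$ ($S = 0 \cdot \frac{1}{4} = 0$)
$H{\left(T,G \right)} = 10 + G$ ($H{\left(T,G \right)} = 1 G + 10 = G + 10 = 10 + G$)
$q = 25$ ($q = 15 + \left(10 - 0\right) = 15 + \left(10 + 0\right) = 15 + 10 = 25$)
$I^{2}{\left(q \right)} = \left(25^{2}\right)^{2} = 625^{2} = 390625$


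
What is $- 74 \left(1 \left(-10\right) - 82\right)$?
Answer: $6808$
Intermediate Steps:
$- 74 \left(1 \left(-10\right) - 82\right) = - 74 \left(-10 - 82\right) = \left(-74\right) \left(-92\right) = 6808$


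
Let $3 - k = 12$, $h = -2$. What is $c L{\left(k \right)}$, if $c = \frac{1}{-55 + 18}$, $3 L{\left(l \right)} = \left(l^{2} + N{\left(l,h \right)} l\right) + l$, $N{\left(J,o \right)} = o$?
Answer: $- \frac{30}{37} \approx -0.81081$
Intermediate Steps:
$k = -9$ ($k = 3 - 12 = -9$)
$L{\left(l \right)} = - \frac{l}{3} + \frac{l^{2}}{3}$ ($L{\left(l \right)} = \frac{\left(l^{2} - 2 l\right) + l}{3} = \frac{l^{2} - l}{3} = - \frac{l}{3} + \frac{l^{2}}{3}$)
$c = - \frac{1}{37}$ ($c = \frac{1}{-37} = - \frac{1}{37} \approx -0.027027$)
$c L{\left(k \right)} = - \frac{\frac{1}{3} \left(-9\right) \left(-1 - 9\right)}{37} = - \frac{\frac{1}{3} \left(-9\right) \left(-10\right)}{37} = \left(- \frac{1}{37}\right) 30 = - \frac{30}{37}$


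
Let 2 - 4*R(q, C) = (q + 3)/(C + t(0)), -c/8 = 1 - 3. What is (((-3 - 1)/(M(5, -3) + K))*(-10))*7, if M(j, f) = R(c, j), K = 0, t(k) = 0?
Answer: -5600/9 ≈ -622.22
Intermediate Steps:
c = 16 (c = -8*(1 - 3) = -8*(-2) = 16)
R(q, C) = 1/2 - (3 + q)/(4*C) (R(q, C) = 1/2 - (q + 3)/(4*(C + 0)) = 1/2 - (3 + q)/(4*C))
M(j, f) = (-19 + 2*j)/(4*j) (M(j, f) = (-3 - 1*16 + 2*j)/(4*j) = (-3 - 16 + 2*j)/(4*j) = (-19 + 2*j)/(4*j))
(((-3 - 1)/(M(5, -3) + K))*(-10))*7 = (((-3 - 1)/((1/4)*(-19 + 2*5)/5 + 0))*(-10))*7 = (-4/((1/4)*(1/5)*(-19 + 10) + 0)*(-10))*7 = (-4/((1/4)*(1/5)*(-9) + 0)*(-10))*7 = (-4/(-9/20 + 0)*(-10))*7 = (-4/(-9/20)*(-10))*7 = (-4*(-20/9)*(-10))*7 = ((80/9)*(-10))*7 = -800/9*7 = -5600/9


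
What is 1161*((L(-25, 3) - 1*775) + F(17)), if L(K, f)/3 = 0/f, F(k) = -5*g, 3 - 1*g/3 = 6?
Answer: -847530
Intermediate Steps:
g = -9 (g = 9 - 3*6 = 9 - 18 = -9)
F(k) = 45 (F(k) = -5*(-9) = 45)
L(K, f) = 0 (L(K, f) = 3*(0/f) = 3*0 = 0)
1161*((L(-25, 3) - 1*775) + F(17)) = 1161*((0 - 1*775) + 45) = 1161*((0 - 775) + 45) = 1161*(-775 + 45) = 1161*(-730) = -847530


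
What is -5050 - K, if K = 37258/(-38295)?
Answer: -193352492/38295 ≈ -5049.0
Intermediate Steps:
K = -37258/38295 (K = 37258*(-1/38295) = -37258/38295 ≈ -0.97292)
-5050 - K = -5050 - 1*(-37258/38295) = -5050 + 37258/38295 = -193352492/38295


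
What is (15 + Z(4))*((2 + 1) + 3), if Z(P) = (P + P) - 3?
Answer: 120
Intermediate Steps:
Z(P) = -3 + 2*P (Z(P) = 2*P - 3 = -3 + 2*P)
(15 + Z(4))*((2 + 1) + 3) = (15 + (-3 + 2*4))*((2 + 1) + 3) = (15 + (-3 + 8))*(3 + 3) = (15 + 5)*6 = 20*6 = 120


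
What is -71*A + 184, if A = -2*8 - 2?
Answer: 1462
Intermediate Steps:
A = -18 (A = -16 - 2 = -18)
-71*A + 184 = -71*(-18) + 184 = 1278 + 184 = 1462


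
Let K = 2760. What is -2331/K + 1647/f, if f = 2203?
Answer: -196491/2026760 ≈ -0.096948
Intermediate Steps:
-2331/K + 1647/f = -2331/2760 + 1647/2203 = -2331*1/2760 + 1647*(1/2203) = -777/920 + 1647/2203 = -196491/2026760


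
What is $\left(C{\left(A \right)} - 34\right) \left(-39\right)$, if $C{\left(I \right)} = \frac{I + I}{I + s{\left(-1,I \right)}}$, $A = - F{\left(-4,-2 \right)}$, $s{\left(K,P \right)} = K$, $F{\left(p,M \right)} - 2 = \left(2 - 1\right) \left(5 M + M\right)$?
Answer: $\frac{3718}{3} \approx 1239.3$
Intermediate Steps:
$F{\left(p,M \right)} = 2 + 6 M$ ($F{\left(p,M \right)} = 2 + \left(2 - 1\right) \left(5 M + M\right) = 2 + \left(2 - 1\right) 6 M = 2 + 1 \cdot 6 M = 2 + 6 M$)
$A = 10$ ($A = - (2 + 6 \left(-2\right)) = - (2 - 12) = \left(-1\right) \left(-10\right) = 10$)
$C{\left(I \right)} = \frac{2 I}{-1 + I}$ ($C{\left(I \right)} = \frac{I + I}{I - 1} = \frac{2 I}{-1 + I}$)
$\left(C{\left(A \right)} - 34\right) \left(-39\right) = \left(2 \cdot 10 \frac{1}{-1 + 10} - 34\right) \left(-39\right) = \left(2 \cdot 10 \cdot \frac{1}{9} - 34\right) \left(-39\right) = \left(\frac{20}{9} - 34\right) \left(-39\right) = \left(- \frac{286}{9}\right) \left(-39\right) = \frac{3718}{3}$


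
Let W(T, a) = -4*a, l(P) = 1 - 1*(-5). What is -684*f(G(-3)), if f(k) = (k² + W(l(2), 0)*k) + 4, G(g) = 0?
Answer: -2736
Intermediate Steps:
l(P) = 6 (l(P) = 1 + 5 = 6)
f(k) = 4 + k² (f(k) = (k² + (-4*0)*k) + 4 = (k² + 0*k) + 4 = (k² + 0) + 4 = k² + 4 = 4 + k²)
-684*f(G(-3)) = -684*(4 + 0²) = -684*(4 + 0) = -2736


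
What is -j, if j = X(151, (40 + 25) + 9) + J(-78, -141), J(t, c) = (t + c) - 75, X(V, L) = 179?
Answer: 115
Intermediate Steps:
J(t, c) = -75 + c + t (J(t, c) = (c + t) - 75 = -75 + c + t)
j = -115 (j = 179 + (-75 - 141 - 78) = 179 - 294 = -115)
-j = -1*(-115) = 115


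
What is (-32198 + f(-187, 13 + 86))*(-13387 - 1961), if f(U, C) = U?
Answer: 497044980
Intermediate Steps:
(-32198 + f(-187, 13 + 86))*(-13387 - 1961) = (-32198 - 187)*(-13387 - 1961) = -32385*(-15348) = 497044980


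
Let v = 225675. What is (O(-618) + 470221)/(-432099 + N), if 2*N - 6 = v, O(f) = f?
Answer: -939206/638517 ≈ -1.4709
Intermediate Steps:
N = 225681/2 (N = 3 + (1/2)*225675 = 3 + 225675/2 = 225681/2 ≈ 1.1284e+5)
(O(-618) + 470221)/(-432099 + N) = (-618 + 470221)/(-432099 + 225681/2) = 469603/(-638517/2) = 469603*(-2/638517) = -939206/638517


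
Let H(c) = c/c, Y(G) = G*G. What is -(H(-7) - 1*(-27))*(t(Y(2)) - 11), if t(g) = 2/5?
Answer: 1484/5 ≈ 296.80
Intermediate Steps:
Y(G) = G**2
t(g) = 2/5 (t(g) = 2*(1/5) = 2/5)
H(c) = 1
-(H(-7) - 1*(-27))*(t(Y(2)) - 11) = -(1 - 1*(-27))*(2/5 - 11) = -(1 + 27)*(-53)/5 = -28*(-53)/5 = -1*(-1484/5) = 1484/5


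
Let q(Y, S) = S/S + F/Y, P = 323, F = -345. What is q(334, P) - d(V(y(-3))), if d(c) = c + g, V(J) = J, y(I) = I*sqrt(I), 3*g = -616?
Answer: 205711/1002 + 3*I*sqrt(3) ≈ 205.3 + 5.1962*I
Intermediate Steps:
g = -616/3 (g = (1/3)*(-616) = -616/3 ≈ -205.33)
y(I) = I**(3/2)
q(Y, S) = 1 - 345/Y (q(Y, S) = S/S - 345/Y = 1 - 345/Y)
d(c) = -616/3 + c (d(c) = c - 616/3 = -616/3 + c)
q(334, P) - d(V(y(-3))) = (-345 + 334)/334 - (-616/3 + (-3)**(3/2)) = (1/334)*(-11) - (-616/3 - 3*I*sqrt(3)) = -11/334 + (616/3 + 3*I*sqrt(3)) = 205711/1002 + 3*I*sqrt(3)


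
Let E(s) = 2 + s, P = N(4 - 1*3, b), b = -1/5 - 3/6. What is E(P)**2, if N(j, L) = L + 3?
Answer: 1849/100 ≈ 18.490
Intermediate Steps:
b = -7/10 (b = -1*1/5 - 3*1/6 = -1/5 - 1/2 = -7/10 ≈ -0.70000)
N(j, L) = 3 + L
P = 23/10 (P = 3 - 7/10 = 23/10 ≈ 2.3000)
E(P)**2 = (2 + 23/10)**2 = (43/10)**2 = 1849/100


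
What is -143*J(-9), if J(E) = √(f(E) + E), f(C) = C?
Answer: -429*I*√2 ≈ -606.7*I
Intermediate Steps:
J(E) = √2*√E (J(E) = √(E + E) = √(2*E) = √2*√E)
-143*J(-9) = -143*√2*√(-9) = -143*√2*3*I = -429*I*√2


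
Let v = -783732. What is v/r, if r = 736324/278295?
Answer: -54527174235/184081 ≈ -2.9621e+5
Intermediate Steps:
r = 736324/278295 (r = 736324*(1/278295) = 736324/278295 ≈ 2.6458)
v/r = -783732/736324/278295 = -783732*278295/736324 = -54527174235/184081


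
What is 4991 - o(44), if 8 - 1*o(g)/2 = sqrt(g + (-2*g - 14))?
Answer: 4975 + 2*I*sqrt(58) ≈ 4975.0 + 15.232*I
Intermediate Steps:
o(g) = 16 - 2*sqrt(-14 - g) (o(g) = 16 - 2*sqrt(g + (-2*g - 14)) = 16 - 2*sqrt(g + (-14 - 2*g)) = 16 - 2*sqrt(-14 - g))
4991 - o(44) = 4991 - (16 - 2*sqrt(-14 - 1*44)) = 4991 - (16 - 2*sqrt(-14 - 44)) = 4991 - (16 - 2*I*sqrt(58)) = 4991 + (-16 + 2*I*sqrt(58)) = 4975 + 2*I*sqrt(58)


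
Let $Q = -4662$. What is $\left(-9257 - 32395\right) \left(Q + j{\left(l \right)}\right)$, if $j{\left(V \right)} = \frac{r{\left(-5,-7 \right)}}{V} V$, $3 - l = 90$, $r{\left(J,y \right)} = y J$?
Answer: $192723804$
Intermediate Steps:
$r{\left(J,y \right)} = J y$
$l = -87$ ($l = 3 - 90 = -87$)
$j{\left(V \right)} = 35$ ($j{\left(V \right)} = \frac{\left(-5\right) \left(-7\right)}{V} V = \frac{35}{V} V = 35$)
$\left(-9257 - 32395\right) \left(Q + j{\left(l \right)}\right) = \left(-9257 - 32395\right) \left(-4662 + 35\right) = \left(-41652\right) \left(-4627\right) = 192723804$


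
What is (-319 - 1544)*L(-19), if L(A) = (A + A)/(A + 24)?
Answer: 70794/5 ≈ 14159.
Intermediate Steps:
L(A) = 2*A/(24 + A) (L(A) = (2*A)/(24 + A) = 2*A/(24 + A))
(-319 - 1544)*L(-19) = (-319 - 1544)*(2*(-19)/(24 - 19)) = -3726*(-19)/5 = -1863*(-38/5) = 70794/5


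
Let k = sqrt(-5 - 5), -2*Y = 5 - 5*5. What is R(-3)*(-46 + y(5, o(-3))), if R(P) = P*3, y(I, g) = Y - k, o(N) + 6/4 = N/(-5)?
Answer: 324 + 9*I*sqrt(10) ≈ 324.0 + 28.461*I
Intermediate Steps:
Y = 10 (Y = -(5 - 5*5)/2 = -(5 - 25)/2 = -1/2*(-20) = 10)
k = I*sqrt(10) (k = sqrt(-10) = I*sqrt(10) ≈ 3.1623*I)
o(N) = -3/2 - N/5 (o(N) = -3/2 + N/(-5) = -3/2 + N*(-1/5) = -3/2 - N/5)
y(I, g) = 10 - I*sqrt(10)
R(P) = 3*P
R(-3)*(-46 + y(5, o(-3))) = (3*(-3))*(-46 + (10 - I*sqrt(10))) = -9*(-36 - I*sqrt(10)) = 324 + 9*I*sqrt(10)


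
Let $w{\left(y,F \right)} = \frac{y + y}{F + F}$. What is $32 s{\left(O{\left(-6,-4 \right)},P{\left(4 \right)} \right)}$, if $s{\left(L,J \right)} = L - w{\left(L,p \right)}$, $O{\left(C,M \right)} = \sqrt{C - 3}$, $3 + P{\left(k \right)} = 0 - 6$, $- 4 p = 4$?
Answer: $192 i \approx 192.0 i$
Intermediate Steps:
$p = -1$ ($p = \left(- \frac{1}{4}\right) 4 = -1$)
$P{\left(k \right)} = -9$ ($P{\left(k \right)} = -3 + \left(0 - 6\right) = -3 - 6 = -9$)
$w{\left(y,F \right)} = \frac{y}{F}$ ($w{\left(y,F \right)} = \frac{2 y}{2 F} = 2 y \frac{1}{2 F} = \frac{y}{F}$)
$O{\left(C,M \right)} = \sqrt{-3 + C}$
$s{\left(L,J \right)} = 2 L$ ($s{\left(L,J \right)} = L - \frac{L}{-1} = L - L \left(-1\right) = L - - L = L + L = 2 L$)
$32 s{\left(O{\left(-6,-4 \right)},P{\left(4 \right)} \right)} = 32 \cdot 2 \sqrt{-3 - 6} = 32 \cdot 2 \sqrt{-9} = 32 \cdot 2 \cdot 3 i = 32 \cdot 6 i = 192 i$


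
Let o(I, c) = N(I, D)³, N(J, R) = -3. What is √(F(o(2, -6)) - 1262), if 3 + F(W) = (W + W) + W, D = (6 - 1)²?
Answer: I*√1346 ≈ 36.688*I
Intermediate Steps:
D = 25 (D = 5² = 25)
o(I, c) = -27 (o(I, c) = (-3)³ = -27)
F(W) = -3 + 3*W (F(W) = -3 + ((W + W) + W) = -3 + (2*W + W) = -3 + 3*W)
√(F(o(2, -6)) - 1262) = √((-3 + 3*(-27)) - 1262) = √((-3 - 81) - 1262) = √(-84 - 1262) = √(-1346) = I*√1346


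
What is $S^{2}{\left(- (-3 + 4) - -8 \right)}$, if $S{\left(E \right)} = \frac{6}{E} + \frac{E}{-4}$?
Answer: $\frac{625}{784} \approx 0.79719$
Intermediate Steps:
$S{\left(E \right)} = \frac{6}{E} - \frac{E}{4}$ ($S{\left(E \right)} = \frac{6}{E} + E \left(- \frac{1}{4}\right) = \frac{6}{E} - \frac{E}{4}$)
$S^{2}{\left(- (-3 + 4) - -8 \right)} = \left(\frac{6}{- (-3 + 4) - -8} - \frac{- (-3 + 4) - -8}{4}\right)^{2} = \left(\frac{6}{\left(-1\right) 1 + 8} - \frac{\left(-1\right) 1 + 8}{4}\right)^{2} = \left(\frac{6}{-1 + 8} - \frac{-1 + 8}{4}\right)^{2} = \left(\frac{6}{7} - \frac{7}{4}\right)^{2} = \left(- \frac{25}{28}\right)^{2} = \frac{625}{784}$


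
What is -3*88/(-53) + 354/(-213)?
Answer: 12490/3763 ≈ 3.3192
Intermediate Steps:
-3*88/(-53) + 354/(-213) = -264*(-1/53) + 354*(-1/213) = 264/53 - 118/71 = 12490/3763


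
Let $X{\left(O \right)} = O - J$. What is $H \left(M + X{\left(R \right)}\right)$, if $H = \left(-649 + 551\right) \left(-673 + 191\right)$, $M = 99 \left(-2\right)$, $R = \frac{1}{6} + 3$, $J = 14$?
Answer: $- \frac{29593354}{3} \approx -9.8644 \cdot 10^{6}$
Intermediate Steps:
$R = \frac{19}{6}$ ($R = \frac{1}{6} + 3 = \frac{19}{6} \approx 3.1667$)
$M = -198$
$H = 47236$ ($H = \left(-98\right) \left(-482\right) = 47236$)
$X{\left(O \right)} = -14 + O$ ($X{\left(O \right)} = O - 14 = -14 + O$)
$H \left(M + X{\left(R \right)}\right) = 47236 \left(-198 + \left(-14 + \frac{19}{6}\right)\right) = 47236 \left(-198 - \frac{65}{6}\right) = 47236 \left(- \frac{1253}{6}\right) = - \frac{29593354}{3}$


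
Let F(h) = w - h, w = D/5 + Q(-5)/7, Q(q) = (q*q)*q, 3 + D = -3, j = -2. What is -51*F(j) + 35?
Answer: 31672/35 ≈ 904.91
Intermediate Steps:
D = -6 (D = -3 - 3 = -6)
Q(q) = q**3 (Q(q) = q**2*q = q**3)
w = -667/35 (w = -6/5 + (-5)**3/7 = -6*1/5 - 125*1/7 = -6/5 - 125/7 = -667/35 ≈ -19.057)
F(h) = -667/35 - h
-51*F(j) + 35 = -51*(-667/35 - 1*(-2)) + 35 = -51*(-667/35 + 2) + 35 = -51*(-597/35) + 35 = 30447/35 + 35 = 31672/35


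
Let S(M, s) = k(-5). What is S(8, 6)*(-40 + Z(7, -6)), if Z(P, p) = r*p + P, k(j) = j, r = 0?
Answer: 165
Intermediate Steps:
S(M, s) = -5
Z(P, p) = P (Z(P, p) = 0*p + P = 0 + P = P)
S(8, 6)*(-40 + Z(7, -6)) = -5*(-40 + 7) = -5*(-33) = 165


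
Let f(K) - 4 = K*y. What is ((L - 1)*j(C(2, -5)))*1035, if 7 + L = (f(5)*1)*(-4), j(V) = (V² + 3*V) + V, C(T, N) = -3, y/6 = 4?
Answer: 1564920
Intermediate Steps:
y = 24 (y = 6*4 = 24)
f(K) = 4 + 24*K (f(K) = 4 + K*24 = 4 + 24*K)
j(V) = V² + 4*V
L = -503 (L = -7 + ((4 + 24*5)*1)*(-4) = -7 + ((4 + 120)*1)*(-4) = -7 + (124*1)*(-4) = -7 + 124*(-4) = -7 - 496 = -503)
((L - 1)*j(C(2, -5)))*1035 = ((-503 - 1)*(-3*(4 - 3)))*1035 = -(-1512)*1035 = -504*(-3)*1035 = 1512*1035 = 1564920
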